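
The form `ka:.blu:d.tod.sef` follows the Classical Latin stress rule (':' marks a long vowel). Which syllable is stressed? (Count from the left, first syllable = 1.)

Classical Latin: stress the penult if heavy (long vowel or closed), else the antepenult.
Weights: 2 blu:d H, 3 tod H, 4 sef H.
The penult (syllable 3, tod) is heavy, so it takes stress.
Stress on syllable 3: ka:.blu:d.ˈtod.sef.

3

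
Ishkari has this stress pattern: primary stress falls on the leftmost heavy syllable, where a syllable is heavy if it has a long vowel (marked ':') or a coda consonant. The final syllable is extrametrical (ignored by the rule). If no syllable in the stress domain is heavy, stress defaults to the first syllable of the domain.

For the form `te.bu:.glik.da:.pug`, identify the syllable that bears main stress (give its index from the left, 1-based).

The final syllable (5, pug) is extrametrical; the stress domain is syllables 1–4.
Weights: 1 te L, 2 bu: H, 3 glik H, 4 da: H.
Heavy syllables in the domain: 2, 3, 4. The leftmost is syllable 2 (bu:).
Primary stress: syllable 2 → te.ˈbu:.glik.da:.pug.

2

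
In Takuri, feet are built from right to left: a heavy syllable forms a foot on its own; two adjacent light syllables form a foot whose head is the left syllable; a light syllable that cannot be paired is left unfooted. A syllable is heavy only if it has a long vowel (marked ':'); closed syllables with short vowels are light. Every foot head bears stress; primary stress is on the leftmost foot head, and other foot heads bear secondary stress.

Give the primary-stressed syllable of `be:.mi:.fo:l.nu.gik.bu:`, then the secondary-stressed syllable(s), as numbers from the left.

primary 1, secondary 2, 3, 4, 6

Weights: 1 be: H, 2 mi: H, 3 fo:l H, 4 nu L, 5 gik L, 6 bu: H.
Parse right to left (heavy = foot alone; LL = one foot; stranded L unfooted): (ˈbe:) (ˈmi:) (ˈfo:l) (ˈnu.gik) (ˈbu:).
Foot heads: 1, 2, 3, 4, 6.
Primary stress on the leftmost head = syllable 1.
Secondary stress on 2, 3, 4, 6: ˈbe:.ˌmi:.ˌfo:l.ˌnu.gik.ˌbu:.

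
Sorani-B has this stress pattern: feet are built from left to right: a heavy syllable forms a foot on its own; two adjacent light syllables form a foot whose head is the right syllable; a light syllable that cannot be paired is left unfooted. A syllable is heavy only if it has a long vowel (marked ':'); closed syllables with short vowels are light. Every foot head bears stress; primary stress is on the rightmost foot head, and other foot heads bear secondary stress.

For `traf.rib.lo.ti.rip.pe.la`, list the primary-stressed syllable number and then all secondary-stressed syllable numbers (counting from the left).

primary 6, secondary 2, 4

Weights: 1 traf L, 2 rib L, 3 lo L, 4 ti L, 5 rip L, 6 pe L, 7 la L.
Parse left to right (heavy = foot alone; LL = one foot; stranded L unfooted): (traf.ˈrib) (lo.ˈti) (rip.ˈpe) la.
Foot heads: 2, 4, 6.
Primary stress on the rightmost head = syllable 6.
Secondary stress on 2, 4: traf.ˌrib.lo.ˌti.rip.ˈpe.la.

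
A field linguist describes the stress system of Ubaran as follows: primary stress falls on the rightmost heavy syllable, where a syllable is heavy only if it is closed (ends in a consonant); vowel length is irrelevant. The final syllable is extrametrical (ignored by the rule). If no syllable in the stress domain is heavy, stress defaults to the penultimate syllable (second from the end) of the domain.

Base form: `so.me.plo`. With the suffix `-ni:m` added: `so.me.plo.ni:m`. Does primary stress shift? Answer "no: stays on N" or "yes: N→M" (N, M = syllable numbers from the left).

Base `so.me.plo` (3 syllables):
  The final syllable (3, plo) is extrametrical; the stress domain is syllables 1–2.
  Weights: 1 so L, 2 me L.
  No heavy syllable in the domain; default to the penultimate syllable (second from the end) of the domain = syllable 1.
  → primary stress on syllable 1.
Suffixed `so.me.plo.ni:m` (4 syllables):
  The final syllable (4, ni:m) is extrametrical; the stress domain is syllables 1–3.
  Weights: 1 so L, 2 me L, 3 plo L.
  No heavy syllable in the domain; default to the penultimate syllable (second from the end) of the domain = syllable 2.
  → primary stress on syllable 2.

yes: 1→2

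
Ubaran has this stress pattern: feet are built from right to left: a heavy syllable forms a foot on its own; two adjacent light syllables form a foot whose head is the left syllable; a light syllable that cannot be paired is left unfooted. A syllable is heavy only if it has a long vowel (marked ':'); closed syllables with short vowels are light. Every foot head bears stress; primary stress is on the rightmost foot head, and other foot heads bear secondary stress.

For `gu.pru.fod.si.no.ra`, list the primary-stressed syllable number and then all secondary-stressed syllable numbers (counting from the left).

Weights: 1 gu L, 2 pru L, 3 fod L, 4 si L, 5 no L, 6 ra L.
Parse right to left (heavy = foot alone; LL = one foot; stranded L unfooted): (ˈgu.pru) (ˈfod.si) (ˈno.ra).
Foot heads: 1, 3, 5.
Primary stress on the rightmost head = syllable 5.
Secondary stress on 1, 3: ˌgu.pru.ˌfod.si.ˈno.ra.

primary 5, secondary 1, 3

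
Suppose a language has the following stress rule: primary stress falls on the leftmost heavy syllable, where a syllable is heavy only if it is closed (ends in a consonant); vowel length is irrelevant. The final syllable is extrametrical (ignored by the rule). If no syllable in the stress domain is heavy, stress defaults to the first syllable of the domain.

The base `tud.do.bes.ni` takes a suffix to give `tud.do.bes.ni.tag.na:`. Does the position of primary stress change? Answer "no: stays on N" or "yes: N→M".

Base `tud.do.bes.ni` (4 syllables):
  The final syllable (4, ni) is extrametrical; the stress domain is syllables 1–3.
  Weights: 1 tud H, 2 do L, 3 bes H.
  Heavy syllables in the domain: 1, 3. The leftmost is syllable 1 (tud).
  → primary stress on syllable 1.
Suffixed `tud.do.bes.ni.tag.na:` (6 syllables):
  The final syllable (6, na:) is extrametrical; the stress domain is syllables 1–5.
  Weights: 1 tud H, 2 do L, 3 bes H, 4 ni L, 5 tag H.
  Heavy syllables in the domain: 1, 3, 5. The leftmost is syllable 1 (tud).
  → primary stress on syllable 1.

no: stays on 1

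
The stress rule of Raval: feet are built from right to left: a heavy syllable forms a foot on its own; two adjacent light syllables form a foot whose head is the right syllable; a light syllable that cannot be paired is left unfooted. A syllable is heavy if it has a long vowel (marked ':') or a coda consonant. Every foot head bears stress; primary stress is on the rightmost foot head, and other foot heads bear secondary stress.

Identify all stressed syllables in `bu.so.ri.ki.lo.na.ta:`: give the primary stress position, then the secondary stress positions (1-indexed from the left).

Weights: 1 bu L, 2 so L, 3 ri L, 4 ki L, 5 lo L, 6 na L, 7 ta: H.
Parse right to left (heavy = foot alone; LL = one foot; stranded L unfooted): (bu.ˈso) (ri.ˈki) (lo.ˈna) (ˈta:).
Foot heads: 2, 4, 6, 7.
Primary stress on the rightmost head = syllable 7.
Secondary stress on 2, 4, 6: bu.ˌso.ri.ˌki.lo.ˌna.ˈta:.

primary 7, secondary 2, 4, 6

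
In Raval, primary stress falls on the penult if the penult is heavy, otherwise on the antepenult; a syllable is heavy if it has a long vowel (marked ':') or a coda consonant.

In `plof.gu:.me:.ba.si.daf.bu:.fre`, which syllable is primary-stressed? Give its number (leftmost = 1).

7

Weights: 6 daf H, 7 bu: H, 8 fre L.
The penult (syllable 7, bu:) is heavy, so it takes stress.
Primary stress: syllable 7 → plof.gu:.me:.ba.si.daf.ˈbu:.fre.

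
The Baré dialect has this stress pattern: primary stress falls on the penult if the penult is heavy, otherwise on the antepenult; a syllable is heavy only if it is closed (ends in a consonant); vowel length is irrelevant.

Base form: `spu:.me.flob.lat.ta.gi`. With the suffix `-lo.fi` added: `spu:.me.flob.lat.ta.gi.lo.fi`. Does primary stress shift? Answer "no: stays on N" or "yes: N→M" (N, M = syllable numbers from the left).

Base `spu:.me.flob.lat.ta.gi` (6 syllables):
  Weights: 4 lat H, 5 ta L, 6 gi L.
  The penult (syllable 5, ta) is light, so stress falls on the antepenult (syllable 4, lat).
  → primary stress on syllable 4.
Suffixed `spu:.me.flob.lat.ta.gi.lo.fi` (8 syllables):
  Weights: 6 gi L, 7 lo L, 8 fi L.
  The penult (syllable 7, lo) is light, so stress falls on the antepenult (syllable 6, gi).
  → primary stress on syllable 6.

yes: 4→6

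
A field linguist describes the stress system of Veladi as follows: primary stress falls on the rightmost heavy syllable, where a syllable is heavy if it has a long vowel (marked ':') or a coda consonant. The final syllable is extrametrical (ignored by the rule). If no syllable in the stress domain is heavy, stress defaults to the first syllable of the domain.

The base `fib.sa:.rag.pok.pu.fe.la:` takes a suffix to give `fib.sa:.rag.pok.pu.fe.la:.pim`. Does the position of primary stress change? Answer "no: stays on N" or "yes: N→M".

yes: 4→7

Base `fib.sa:.rag.pok.pu.fe.la:` (7 syllables):
  The final syllable (7, la:) is extrametrical; the stress domain is syllables 1–6.
  Weights: 1 fib H, 2 sa: H, 3 rag H, 4 pok H, 5 pu L, 6 fe L.
  Heavy syllables in the domain: 1, 2, 3, 4. The rightmost is syllable 4 (pok).
  → primary stress on syllable 4.
Suffixed `fib.sa:.rag.pok.pu.fe.la:.pim` (8 syllables):
  The final syllable (8, pim) is extrametrical; the stress domain is syllables 1–7.
  Weights: 1 fib H, 2 sa: H, 3 rag H, 4 pok H, 5 pu L, 6 fe L, 7 la: H.
  Heavy syllables in the domain: 1, 2, 3, 4, 7. The rightmost is syllable 7 (la:).
  → primary stress on syllable 7.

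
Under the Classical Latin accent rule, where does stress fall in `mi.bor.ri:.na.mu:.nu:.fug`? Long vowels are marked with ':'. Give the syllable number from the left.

6

Classical Latin: stress the penult if heavy (long vowel or closed), else the antepenult.
Weights: 5 mu: H, 6 nu: H, 7 fug H.
The penult (syllable 6, nu:) is heavy, so it takes stress.
Stress on syllable 6: mi.bor.ri:.na.mu:.ˈnu:.fug.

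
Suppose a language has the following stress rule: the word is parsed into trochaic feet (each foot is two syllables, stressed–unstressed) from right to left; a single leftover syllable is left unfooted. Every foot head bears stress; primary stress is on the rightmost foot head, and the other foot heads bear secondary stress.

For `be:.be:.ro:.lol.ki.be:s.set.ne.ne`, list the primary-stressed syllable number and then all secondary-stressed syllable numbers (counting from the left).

Parse right to left into trochaic (ˈσσ) feet: be: (ˈbe:.ro:) (ˈlol.ki) (ˈbe:s.set) (ˈne.ne). Syllable 1 is left unfooted.
Foot heads (stressed positions): 2, 4, 6, 8.
End Rule Rightmost: primary stress on the rightmost head = syllable 8.
Secondary stress on 2, 4, 6: be:.ˌbe:.ro:.ˌlol.ki.ˌbe:s.set.ˈne.ne.

primary 8, secondary 2, 4, 6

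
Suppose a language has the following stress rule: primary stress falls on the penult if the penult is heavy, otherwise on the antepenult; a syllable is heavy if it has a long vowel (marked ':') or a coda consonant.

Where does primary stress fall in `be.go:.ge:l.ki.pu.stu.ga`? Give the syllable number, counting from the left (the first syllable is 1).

Weights: 5 pu L, 6 stu L, 7 ga L.
The penult (syllable 6, stu) is light, so stress falls on the antepenult (syllable 5, pu).
Primary stress: syllable 5 → be.go:.ge:l.ki.ˈpu.stu.ga.

5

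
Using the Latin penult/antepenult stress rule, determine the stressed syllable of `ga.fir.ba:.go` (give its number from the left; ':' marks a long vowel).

Classical Latin: stress the penult if heavy (long vowel or closed), else the antepenult.
Weights: 2 fir H, 3 ba: H, 4 go L.
The penult (syllable 3, ba:) is heavy, so it takes stress.
Stress on syllable 3: ga.fir.ˈba:.go.

3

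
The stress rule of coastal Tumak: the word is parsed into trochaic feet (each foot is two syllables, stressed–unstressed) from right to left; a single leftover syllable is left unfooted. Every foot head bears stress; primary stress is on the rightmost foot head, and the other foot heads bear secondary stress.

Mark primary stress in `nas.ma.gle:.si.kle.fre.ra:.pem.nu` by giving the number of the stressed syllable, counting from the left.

8

Parse right to left into trochaic (ˈσσ) feet: nas (ˈma.gle:) (ˈsi.kle) (ˈfre.ra:) (ˈpem.nu). Syllable 1 is left unfooted.
Foot heads (stressed positions): 2, 4, 6, 8.
End Rule Rightmost: primary stress on the rightmost head = syllable 8.
Primary stress: syllable 8 → nas.ma.gle:.si.kle.fre.ra:.ˈpem.nu.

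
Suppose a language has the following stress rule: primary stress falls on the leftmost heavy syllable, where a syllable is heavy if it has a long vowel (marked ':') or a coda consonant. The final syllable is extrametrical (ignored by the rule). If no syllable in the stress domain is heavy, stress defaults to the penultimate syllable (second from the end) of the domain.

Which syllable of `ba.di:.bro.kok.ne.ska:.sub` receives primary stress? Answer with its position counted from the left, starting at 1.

2

The final syllable (7, sub) is extrametrical; the stress domain is syllables 1–6.
Weights: 1 ba L, 2 di: H, 3 bro L, 4 kok H, 5 ne L, 6 ska: H.
Heavy syllables in the domain: 2, 4, 6. The leftmost is syllable 2 (di:).
Primary stress: syllable 2 → ba.ˈdi:.bro.kok.ne.ska:.sub.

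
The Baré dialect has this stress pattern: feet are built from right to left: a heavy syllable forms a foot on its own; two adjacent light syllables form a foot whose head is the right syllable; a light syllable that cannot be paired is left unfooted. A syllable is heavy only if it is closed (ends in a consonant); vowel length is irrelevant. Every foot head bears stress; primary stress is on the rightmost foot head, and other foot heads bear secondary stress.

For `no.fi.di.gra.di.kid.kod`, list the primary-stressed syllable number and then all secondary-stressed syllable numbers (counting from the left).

Weights: 1 no L, 2 fi L, 3 di L, 4 gra L, 5 di L, 6 kid H, 7 kod H.
Parse right to left (heavy = foot alone; LL = one foot; stranded L unfooted): no (fi.ˈdi) (gra.ˈdi) (ˈkid) (ˈkod).
Foot heads: 3, 5, 6, 7.
Primary stress on the rightmost head = syllable 7.
Secondary stress on 3, 5, 6: no.fi.ˌdi.gra.ˌdi.ˌkid.ˈkod.

primary 7, secondary 3, 5, 6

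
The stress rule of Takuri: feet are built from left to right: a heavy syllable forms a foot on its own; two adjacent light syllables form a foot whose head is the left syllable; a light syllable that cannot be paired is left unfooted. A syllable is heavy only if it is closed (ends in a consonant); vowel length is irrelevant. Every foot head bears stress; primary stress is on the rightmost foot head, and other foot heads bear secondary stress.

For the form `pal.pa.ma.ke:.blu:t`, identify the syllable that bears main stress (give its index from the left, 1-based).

Weights: 1 pal H, 2 pa L, 3 ma L, 4 ke: L, 5 blu:t H.
Parse left to right (heavy = foot alone; LL = one foot; stranded L unfooted): (ˈpal) (ˈpa.ma) ke: (ˈblu:t).
Foot heads: 1, 2, 5.
Primary stress on the rightmost head = syllable 5.
Primary stress: syllable 5 → pal.pa.ma.ke:.ˈblu:t.

5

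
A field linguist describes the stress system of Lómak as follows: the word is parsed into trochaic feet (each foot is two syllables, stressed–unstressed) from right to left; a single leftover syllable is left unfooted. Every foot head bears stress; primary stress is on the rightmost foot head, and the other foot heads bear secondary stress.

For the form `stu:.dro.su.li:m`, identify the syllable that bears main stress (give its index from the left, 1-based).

3

Parse right to left into trochaic (ˈσσ) feet: (ˈstu:.dro) (ˈsu.li:m).
Foot heads (stressed positions): 1, 3.
End Rule Rightmost: primary stress on the rightmost head = syllable 3.
Primary stress: syllable 3 → stu:.dro.ˈsu.li:m.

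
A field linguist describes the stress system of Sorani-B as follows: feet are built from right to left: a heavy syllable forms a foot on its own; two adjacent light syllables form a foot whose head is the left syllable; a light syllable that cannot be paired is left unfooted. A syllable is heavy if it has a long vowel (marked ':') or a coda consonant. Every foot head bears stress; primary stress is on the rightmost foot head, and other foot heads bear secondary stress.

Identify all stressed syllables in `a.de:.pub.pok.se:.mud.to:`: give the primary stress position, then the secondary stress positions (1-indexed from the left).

primary 7, secondary 2, 3, 4, 5, 6

Weights: 1 a L, 2 de: H, 3 pub H, 4 pok H, 5 se: H, 6 mud H, 7 to: H.
Parse right to left (heavy = foot alone; LL = one foot; stranded L unfooted): a (ˈde:) (ˈpub) (ˈpok) (ˈse:) (ˈmud) (ˈto:).
Foot heads: 2, 3, 4, 5, 6, 7.
Primary stress on the rightmost head = syllable 7.
Secondary stress on 2, 3, 4, 5, 6: a.ˌde:.ˌpub.ˌpok.ˌse:.ˌmud.ˈto:.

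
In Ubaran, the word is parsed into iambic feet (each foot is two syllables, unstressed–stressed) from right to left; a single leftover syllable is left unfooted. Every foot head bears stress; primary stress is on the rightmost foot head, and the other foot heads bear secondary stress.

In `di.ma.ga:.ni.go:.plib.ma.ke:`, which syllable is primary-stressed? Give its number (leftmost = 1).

8

Parse right to left into iambic (σˈσ) feet: (di.ˈma) (ga:.ˈni) (go:.ˈplib) (ma.ˈke:).
Foot heads (stressed positions): 2, 4, 6, 8.
End Rule Rightmost: primary stress on the rightmost head = syllable 8.
Primary stress: syllable 8 → di.ma.ga:.ni.go:.plib.ma.ˈke:.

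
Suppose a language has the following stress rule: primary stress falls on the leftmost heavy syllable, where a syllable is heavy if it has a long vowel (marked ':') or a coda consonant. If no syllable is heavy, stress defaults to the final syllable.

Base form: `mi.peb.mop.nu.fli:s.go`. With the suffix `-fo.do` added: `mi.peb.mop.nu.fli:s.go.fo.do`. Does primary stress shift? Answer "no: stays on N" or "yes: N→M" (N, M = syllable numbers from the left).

Base `mi.peb.mop.nu.fli:s.go` (6 syllables):
  Weights: 1 mi L, 2 peb H, 3 mop H, 4 nu L, 5 fli:s H, 6 go L.
  Heavy syllables in the domain: 2, 3, 5. The leftmost is syllable 2 (peb).
  → primary stress on syllable 2.
Suffixed `mi.peb.mop.nu.fli:s.go.fo.do` (8 syllables):
  Weights: 1 mi L, 2 peb H, 3 mop H, 4 nu L, 5 fli:s H, 6 go L, 7 fo L, 8 do L.
  Heavy syllables in the domain: 2, 3, 5. The leftmost is syllable 2 (peb).
  → primary stress on syllable 2.

no: stays on 2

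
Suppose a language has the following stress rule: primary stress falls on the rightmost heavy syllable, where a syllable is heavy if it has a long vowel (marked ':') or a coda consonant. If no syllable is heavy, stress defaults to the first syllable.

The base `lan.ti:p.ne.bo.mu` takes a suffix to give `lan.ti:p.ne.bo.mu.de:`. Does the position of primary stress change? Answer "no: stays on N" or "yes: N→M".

Base `lan.ti:p.ne.bo.mu` (5 syllables):
  Weights: 1 lan H, 2 ti:p H, 3 ne L, 4 bo L, 5 mu L.
  Heavy syllables in the domain: 1, 2. The rightmost is syllable 2 (ti:p).
  → primary stress on syllable 2.
Suffixed `lan.ti:p.ne.bo.mu.de:` (6 syllables):
  Weights: 1 lan H, 2 ti:p H, 3 ne L, 4 bo L, 5 mu L, 6 de: H.
  Heavy syllables in the domain: 1, 2, 6. The rightmost is syllable 6 (de:).
  → primary stress on syllable 6.

yes: 2→6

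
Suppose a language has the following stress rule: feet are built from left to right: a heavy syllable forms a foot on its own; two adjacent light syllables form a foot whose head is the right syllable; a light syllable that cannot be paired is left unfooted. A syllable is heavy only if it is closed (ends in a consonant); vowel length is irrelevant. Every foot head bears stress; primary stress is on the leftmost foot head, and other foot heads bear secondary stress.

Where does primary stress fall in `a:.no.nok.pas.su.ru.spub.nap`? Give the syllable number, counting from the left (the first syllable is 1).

2

Weights: 1 a: L, 2 no L, 3 nok H, 4 pas H, 5 su L, 6 ru L, 7 spub H, 8 nap H.
Parse left to right (heavy = foot alone; LL = one foot; stranded L unfooted): (a:.ˈno) (ˈnok) (ˈpas) (su.ˈru) (ˈspub) (ˈnap).
Foot heads: 2, 3, 4, 6, 7, 8.
Primary stress on the leftmost head = syllable 2.
Primary stress: syllable 2 → a:.ˈno.nok.pas.su.ru.spub.nap.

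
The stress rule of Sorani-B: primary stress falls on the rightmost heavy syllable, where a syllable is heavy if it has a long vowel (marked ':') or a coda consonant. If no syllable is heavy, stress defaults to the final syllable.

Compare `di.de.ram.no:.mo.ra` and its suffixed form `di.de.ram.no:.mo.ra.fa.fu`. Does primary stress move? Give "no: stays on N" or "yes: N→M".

Base `di.de.ram.no:.mo.ra` (6 syllables):
  Weights: 1 di L, 2 de L, 3 ram H, 4 no: H, 5 mo L, 6 ra L.
  Heavy syllables in the domain: 3, 4. The rightmost is syllable 4 (no:).
  → primary stress on syllable 4.
Suffixed `di.de.ram.no:.mo.ra.fa.fu` (8 syllables):
  Weights: 1 di L, 2 de L, 3 ram H, 4 no: H, 5 mo L, 6 ra L, 7 fa L, 8 fu L.
  Heavy syllables in the domain: 3, 4. The rightmost is syllable 4 (no:).
  → primary stress on syllable 4.

no: stays on 4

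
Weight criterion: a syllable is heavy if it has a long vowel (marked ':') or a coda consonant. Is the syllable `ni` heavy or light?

light

`ni`: short vowel, open (no coda). Short vowel, open → light.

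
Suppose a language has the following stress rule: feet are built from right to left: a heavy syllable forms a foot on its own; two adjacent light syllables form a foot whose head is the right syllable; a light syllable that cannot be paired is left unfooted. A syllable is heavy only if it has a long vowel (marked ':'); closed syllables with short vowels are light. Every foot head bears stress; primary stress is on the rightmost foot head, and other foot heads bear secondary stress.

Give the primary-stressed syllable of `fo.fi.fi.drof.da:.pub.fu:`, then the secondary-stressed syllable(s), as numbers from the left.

Weights: 1 fo L, 2 fi L, 3 fi L, 4 drof L, 5 da: H, 6 pub L, 7 fu: H.
Parse right to left (heavy = foot alone; LL = one foot; stranded L unfooted): (fo.ˈfi) (fi.ˈdrof) (ˈda:) pub (ˈfu:).
Foot heads: 2, 4, 5, 7.
Primary stress on the rightmost head = syllable 7.
Secondary stress on 2, 4, 5: fo.ˌfi.fi.ˌdrof.ˌda:.pub.ˈfu:.

primary 7, secondary 2, 4, 5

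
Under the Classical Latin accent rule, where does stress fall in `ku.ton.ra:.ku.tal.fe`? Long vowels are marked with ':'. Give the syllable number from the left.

5

Classical Latin: stress the penult if heavy (long vowel or closed), else the antepenult.
Weights: 4 ku L, 5 tal H, 6 fe L.
The penult (syllable 5, tal) is heavy, so it takes stress.
Stress on syllable 5: ku.ton.ra:.ku.ˈtal.fe.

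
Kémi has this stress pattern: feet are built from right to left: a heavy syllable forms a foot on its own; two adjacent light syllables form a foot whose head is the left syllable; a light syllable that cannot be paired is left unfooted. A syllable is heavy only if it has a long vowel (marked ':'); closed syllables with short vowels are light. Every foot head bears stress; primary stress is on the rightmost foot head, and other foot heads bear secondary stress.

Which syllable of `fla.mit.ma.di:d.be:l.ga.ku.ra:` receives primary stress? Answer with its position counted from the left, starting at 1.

Weights: 1 fla L, 2 mit L, 3 ma L, 4 di:d H, 5 be:l H, 6 ga L, 7 ku L, 8 ra: H.
Parse right to left (heavy = foot alone; LL = one foot; stranded L unfooted): fla (ˈmit.ma) (ˈdi:d) (ˈbe:l) (ˈga.ku) (ˈra:).
Foot heads: 2, 4, 5, 6, 8.
Primary stress on the rightmost head = syllable 8.
Primary stress: syllable 8 → fla.mit.ma.di:d.be:l.ga.ku.ˈra:.

8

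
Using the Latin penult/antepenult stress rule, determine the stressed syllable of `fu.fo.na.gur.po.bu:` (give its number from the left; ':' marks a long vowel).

4

Classical Latin: stress the penult if heavy (long vowel or closed), else the antepenult.
Weights: 4 gur H, 5 po L, 6 bu: H.
The penult (syllable 5, po) is light, so stress falls on the antepenult (syllable 4, gur).
Stress on syllable 4: fu.fo.na.ˈgur.po.bu:.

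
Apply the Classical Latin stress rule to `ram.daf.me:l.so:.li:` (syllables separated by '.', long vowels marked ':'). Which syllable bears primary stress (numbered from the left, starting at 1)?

Classical Latin: stress the penult if heavy (long vowel or closed), else the antepenult.
Weights: 3 me:l H, 4 so: H, 5 li: H.
The penult (syllable 4, so:) is heavy, so it takes stress.
Stress on syllable 4: ram.daf.me:l.ˈso:.li:.

4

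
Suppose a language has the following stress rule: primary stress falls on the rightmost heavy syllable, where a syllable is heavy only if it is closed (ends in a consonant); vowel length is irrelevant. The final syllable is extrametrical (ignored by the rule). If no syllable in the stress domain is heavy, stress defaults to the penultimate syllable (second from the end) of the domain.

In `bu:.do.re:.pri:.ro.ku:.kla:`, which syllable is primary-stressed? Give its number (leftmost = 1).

5

The final syllable (7, kla:) is extrametrical; the stress domain is syllables 1–6.
Weights: 1 bu: L, 2 do L, 3 re: L, 4 pri: L, 5 ro L, 6 ku: L.
No heavy syllable in the domain; default to the penultimate syllable (second from the end) of the domain = syllable 5.
Primary stress: syllable 5 → bu:.do.re:.pri:.ˈro.ku:.kla:.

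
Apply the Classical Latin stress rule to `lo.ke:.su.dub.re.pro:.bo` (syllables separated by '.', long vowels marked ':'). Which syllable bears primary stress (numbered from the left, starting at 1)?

6

Classical Latin: stress the penult if heavy (long vowel or closed), else the antepenult.
Weights: 5 re L, 6 pro: H, 7 bo L.
The penult (syllable 6, pro:) is heavy, so it takes stress.
Stress on syllable 6: lo.ke:.su.dub.re.ˈpro:.bo.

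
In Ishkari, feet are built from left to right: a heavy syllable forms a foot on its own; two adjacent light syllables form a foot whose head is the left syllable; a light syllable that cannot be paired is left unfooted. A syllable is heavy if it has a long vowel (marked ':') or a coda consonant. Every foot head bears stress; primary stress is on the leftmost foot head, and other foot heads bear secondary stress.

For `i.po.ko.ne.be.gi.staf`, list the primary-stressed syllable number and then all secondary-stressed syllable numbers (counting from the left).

Weights: 1 i L, 2 po L, 3 ko L, 4 ne L, 5 be L, 6 gi L, 7 staf H.
Parse left to right (heavy = foot alone; LL = one foot; stranded L unfooted): (ˈi.po) (ˈko.ne) (ˈbe.gi) (ˈstaf).
Foot heads: 1, 3, 5, 7.
Primary stress on the leftmost head = syllable 1.
Secondary stress on 3, 5, 7: ˈi.po.ˌko.ne.ˌbe.gi.ˌstaf.

primary 1, secondary 3, 5, 7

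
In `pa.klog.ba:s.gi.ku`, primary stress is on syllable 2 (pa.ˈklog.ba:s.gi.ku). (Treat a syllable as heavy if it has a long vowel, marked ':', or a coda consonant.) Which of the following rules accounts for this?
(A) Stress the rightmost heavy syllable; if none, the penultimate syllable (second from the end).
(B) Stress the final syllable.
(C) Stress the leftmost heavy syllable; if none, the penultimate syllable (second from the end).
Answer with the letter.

C

Rule A → syllable 3 (observed: 2).
Rule B → syllable 5 (observed: 2).
Rule C → syllable 2 ✓.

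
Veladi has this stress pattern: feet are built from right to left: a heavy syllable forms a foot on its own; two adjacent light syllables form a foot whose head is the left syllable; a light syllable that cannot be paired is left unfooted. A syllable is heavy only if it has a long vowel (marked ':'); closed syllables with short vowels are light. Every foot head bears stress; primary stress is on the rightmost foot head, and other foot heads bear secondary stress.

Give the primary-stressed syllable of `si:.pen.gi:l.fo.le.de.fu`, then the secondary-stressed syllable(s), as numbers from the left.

Weights: 1 si: H, 2 pen L, 3 gi:l H, 4 fo L, 5 le L, 6 de L, 7 fu L.
Parse right to left (heavy = foot alone; LL = one foot; stranded L unfooted): (ˈsi:) pen (ˈgi:l) (ˈfo.le) (ˈde.fu).
Foot heads: 1, 3, 4, 6.
Primary stress on the rightmost head = syllable 6.
Secondary stress on 1, 3, 4: ˌsi:.pen.ˌgi:l.ˌfo.le.ˈde.fu.

primary 6, secondary 1, 3, 4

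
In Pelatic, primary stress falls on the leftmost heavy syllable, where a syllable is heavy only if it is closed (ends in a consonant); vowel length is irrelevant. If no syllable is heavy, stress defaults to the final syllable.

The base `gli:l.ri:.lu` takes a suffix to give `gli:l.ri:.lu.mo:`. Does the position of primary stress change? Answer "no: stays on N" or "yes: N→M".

Base `gli:l.ri:.lu` (3 syllables):
  Weights: 1 gli:l H, 2 ri: L, 3 lu L.
  Heavy syllables in the domain: 1. The leftmost is syllable 1 (gli:l).
  → primary stress on syllable 1.
Suffixed `gli:l.ri:.lu.mo:` (4 syllables):
  Weights: 1 gli:l H, 2 ri: L, 3 lu L, 4 mo: L.
  Heavy syllables in the domain: 1. The leftmost is syllable 1 (gli:l).
  → primary stress on syllable 1.

no: stays on 1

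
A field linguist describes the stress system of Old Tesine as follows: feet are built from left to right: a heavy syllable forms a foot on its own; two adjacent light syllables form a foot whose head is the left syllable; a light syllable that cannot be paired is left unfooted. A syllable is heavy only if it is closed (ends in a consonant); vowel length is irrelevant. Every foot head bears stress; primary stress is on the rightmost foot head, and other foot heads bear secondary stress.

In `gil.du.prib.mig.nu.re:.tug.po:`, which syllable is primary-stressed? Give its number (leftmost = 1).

Weights: 1 gil H, 2 du L, 3 prib H, 4 mig H, 5 nu L, 6 re: L, 7 tug H, 8 po: L.
Parse left to right (heavy = foot alone; LL = one foot; stranded L unfooted): (ˈgil) du (ˈprib) (ˈmig) (ˈnu.re:) (ˈtug) po:.
Foot heads: 1, 3, 4, 5, 7.
Primary stress on the rightmost head = syllable 7.
Primary stress: syllable 7 → gil.du.prib.mig.nu.re:.ˈtug.po:.

7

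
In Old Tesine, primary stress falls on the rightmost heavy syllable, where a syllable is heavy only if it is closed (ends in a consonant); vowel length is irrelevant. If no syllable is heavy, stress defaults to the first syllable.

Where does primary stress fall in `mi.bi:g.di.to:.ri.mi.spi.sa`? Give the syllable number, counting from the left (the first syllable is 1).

2

Weights: 1 mi L, 2 bi:g H, 3 di L, 4 to: L, 5 ri L, 6 mi L, 7 spi L, 8 sa L.
Heavy syllables in the domain: 2. The rightmost is syllable 2 (bi:g).
Primary stress: syllable 2 → mi.ˈbi:g.di.to:.ri.mi.spi.sa.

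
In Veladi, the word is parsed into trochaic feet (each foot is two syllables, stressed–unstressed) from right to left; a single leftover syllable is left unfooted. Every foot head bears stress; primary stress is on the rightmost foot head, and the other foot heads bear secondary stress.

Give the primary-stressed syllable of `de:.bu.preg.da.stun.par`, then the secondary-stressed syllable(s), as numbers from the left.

Parse right to left into trochaic (ˈσσ) feet: (ˈde:.bu) (ˈpreg.da) (ˈstun.par).
Foot heads (stressed positions): 1, 3, 5.
End Rule Rightmost: primary stress on the rightmost head = syllable 5.
Secondary stress on 1, 3: ˌde:.bu.ˌpreg.da.ˈstun.par.

primary 5, secondary 1, 3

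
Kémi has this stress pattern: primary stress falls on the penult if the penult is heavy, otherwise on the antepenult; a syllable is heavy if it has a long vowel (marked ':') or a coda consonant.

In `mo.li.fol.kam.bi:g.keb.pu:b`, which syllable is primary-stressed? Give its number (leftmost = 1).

Weights: 5 bi:g H, 6 keb H, 7 pu:b H.
The penult (syllable 6, keb) is heavy, so it takes stress.
Primary stress: syllable 6 → mo.li.fol.kam.bi:g.ˈkeb.pu:b.

6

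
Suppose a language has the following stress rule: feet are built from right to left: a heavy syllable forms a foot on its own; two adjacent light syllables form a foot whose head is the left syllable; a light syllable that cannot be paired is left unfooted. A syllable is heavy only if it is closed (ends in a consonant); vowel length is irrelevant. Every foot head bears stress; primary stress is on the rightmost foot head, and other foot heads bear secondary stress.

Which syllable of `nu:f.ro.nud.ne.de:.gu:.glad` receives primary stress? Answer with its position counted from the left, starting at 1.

Weights: 1 nu:f H, 2 ro L, 3 nud H, 4 ne L, 5 de: L, 6 gu: L, 7 glad H.
Parse right to left (heavy = foot alone; LL = one foot; stranded L unfooted): (ˈnu:f) ro (ˈnud) ne (ˈde:.gu:) (ˈglad).
Foot heads: 1, 3, 5, 7.
Primary stress on the rightmost head = syllable 7.
Primary stress: syllable 7 → nu:f.ro.nud.ne.de:.gu:.ˈglad.

7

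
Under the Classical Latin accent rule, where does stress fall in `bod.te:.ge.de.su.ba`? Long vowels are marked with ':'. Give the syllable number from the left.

Classical Latin: stress the penult if heavy (long vowel or closed), else the antepenult.
Weights: 4 de L, 5 su L, 6 ba L.
The penult (syllable 5, su) is light, so stress falls on the antepenult (syllable 4, de).
Stress on syllable 4: bod.te:.ge.ˈde.su.ba.

4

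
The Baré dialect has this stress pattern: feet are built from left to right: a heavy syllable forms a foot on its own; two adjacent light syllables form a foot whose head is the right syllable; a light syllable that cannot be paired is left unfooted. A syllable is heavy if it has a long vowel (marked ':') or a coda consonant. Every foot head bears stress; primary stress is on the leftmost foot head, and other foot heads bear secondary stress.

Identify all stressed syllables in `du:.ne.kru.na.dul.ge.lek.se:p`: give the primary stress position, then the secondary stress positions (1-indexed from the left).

Weights: 1 du: H, 2 ne L, 3 kru L, 4 na L, 5 dul H, 6 ge L, 7 lek H, 8 se:p H.
Parse left to right (heavy = foot alone; LL = one foot; stranded L unfooted): (ˈdu:) (ne.ˈkru) na (ˈdul) ge (ˈlek) (ˈse:p).
Foot heads: 1, 3, 5, 7, 8.
Primary stress on the leftmost head = syllable 1.
Secondary stress on 3, 5, 7, 8: ˈdu:.ne.ˌkru.na.ˌdul.ge.ˌlek.ˌse:p.

primary 1, secondary 3, 5, 7, 8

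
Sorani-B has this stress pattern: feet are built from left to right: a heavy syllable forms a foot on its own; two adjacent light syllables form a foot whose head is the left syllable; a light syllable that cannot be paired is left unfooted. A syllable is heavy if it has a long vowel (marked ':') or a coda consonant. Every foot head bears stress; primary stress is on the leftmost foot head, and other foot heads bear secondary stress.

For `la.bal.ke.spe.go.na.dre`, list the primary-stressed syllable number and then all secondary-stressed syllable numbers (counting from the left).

primary 2, secondary 3, 5

Weights: 1 la L, 2 bal H, 3 ke L, 4 spe L, 5 go L, 6 na L, 7 dre L.
Parse left to right (heavy = foot alone; LL = one foot; stranded L unfooted): la (ˈbal) (ˈke.spe) (ˈgo.na) dre.
Foot heads: 2, 3, 5.
Primary stress on the leftmost head = syllable 2.
Secondary stress on 3, 5: la.ˈbal.ˌke.spe.ˌgo.na.dre.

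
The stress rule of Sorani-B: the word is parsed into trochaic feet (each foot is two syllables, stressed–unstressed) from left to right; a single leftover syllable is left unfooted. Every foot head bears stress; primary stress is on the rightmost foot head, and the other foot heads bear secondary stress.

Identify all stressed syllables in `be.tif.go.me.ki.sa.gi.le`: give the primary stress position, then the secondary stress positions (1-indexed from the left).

Parse left to right into trochaic (ˈσσ) feet: (ˈbe.tif) (ˈgo.me) (ˈki.sa) (ˈgi.le).
Foot heads (stressed positions): 1, 3, 5, 7.
End Rule Rightmost: primary stress on the rightmost head = syllable 7.
Secondary stress on 1, 3, 5: ˌbe.tif.ˌgo.me.ˌki.sa.ˈgi.le.

primary 7, secondary 1, 3, 5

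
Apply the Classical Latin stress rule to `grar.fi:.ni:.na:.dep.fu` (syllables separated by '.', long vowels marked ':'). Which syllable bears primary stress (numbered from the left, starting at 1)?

Classical Latin: stress the penult if heavy (long vowel or closed), else the antepenult.
Weights: 4 na: H, 5 dep H, 6 fu L.
The penult (syllable 5, dep) is heavy, so it takes stress.
Stress on syllable 5: grar.fi:.ni:.na:.ˈdep.fu.

5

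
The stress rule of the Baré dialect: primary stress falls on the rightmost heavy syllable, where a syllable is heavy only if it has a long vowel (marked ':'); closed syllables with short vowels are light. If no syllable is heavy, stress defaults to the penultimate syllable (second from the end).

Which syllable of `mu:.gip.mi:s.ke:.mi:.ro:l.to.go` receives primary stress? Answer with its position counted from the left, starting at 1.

Weights: 1 mu: H, 2 gip L, 3 mi:s H, 4 ke: H, 5 mi: H, 6 ro:l H, 7 to L, 8 go L.
Heavy syllables in the domain: 1, 3, 4, 5, 6. The rightmost is syllable 6 (ro:l).
Primary stress: syllable 6 → mu:.gip.mi:s.ke:.mi:.ˈro:l.to.go.

6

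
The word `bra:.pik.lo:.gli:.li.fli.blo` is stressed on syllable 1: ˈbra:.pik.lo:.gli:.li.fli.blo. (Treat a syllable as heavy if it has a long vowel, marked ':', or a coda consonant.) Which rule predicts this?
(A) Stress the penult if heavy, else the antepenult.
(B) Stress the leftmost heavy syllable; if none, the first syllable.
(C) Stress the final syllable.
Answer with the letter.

B

Rule A → syllable 5 (observed: 1).
Rule B → syllable 1 ✓.
Rule C → syllable 7 (observed: 1).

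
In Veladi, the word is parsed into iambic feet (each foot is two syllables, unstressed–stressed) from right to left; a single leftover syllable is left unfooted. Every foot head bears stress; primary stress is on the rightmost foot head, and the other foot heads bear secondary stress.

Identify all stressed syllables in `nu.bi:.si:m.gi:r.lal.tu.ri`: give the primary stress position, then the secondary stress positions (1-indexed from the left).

Parse right to left into iambic (σˈσ) feet: nu (bi:.ˈsi:m) (gi:r.ˈlal) (tu.ˈri). Syllable 1 is left unfooted.
Foot heads (stressed positions): 3, 5, 7.
End Rule Rightmost: primary stress on the rightmost head = syllable 7.
Secondary stress on 3, 5: nu.bi:.ˌsi:m.gi:r.ˌlal.tu.ˈri.

primary 7, secondary 3, 5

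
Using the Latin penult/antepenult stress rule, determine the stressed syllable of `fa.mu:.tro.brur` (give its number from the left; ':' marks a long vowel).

Classical Latin: stress the penult if heavy (long vowel or closed), else the antepenult.
Weights: 2 mu: H, 3 tro L, 4 brur H.
The penult (syllable 3, tro) is light, so stress falls on the antepenult (syllable 2, mu:).
Stress on syllable 2: fa.ˈmu:.tro.brur.

2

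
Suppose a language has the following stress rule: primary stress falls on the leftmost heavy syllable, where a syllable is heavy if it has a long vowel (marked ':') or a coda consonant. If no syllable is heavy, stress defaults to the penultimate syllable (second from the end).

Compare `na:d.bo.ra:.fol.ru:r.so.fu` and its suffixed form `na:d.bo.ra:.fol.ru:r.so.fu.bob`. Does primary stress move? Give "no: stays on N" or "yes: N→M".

Base `na:d.bo.ra:.fol.ru:r.so.fu` (7 syllables):
  Weights: 1 na:d H, 2 bo L, 3 ra: H, 4 fol H, 5 ru:r H, 6 so L, 7 fu L.
  Heavy syllables in the domain: 1, 3, 4, 5. The leftmost is syllable 1 (na:d).
  → primary stress on syllable 1.
Suffixed `na:d.bo.ra:.fol.ru:r.so.fu.bob` (8 syllables):
  Weights: 1 na:d H, 2 bo L, 3 ra: H, 4 fol H, 5 ru:r H, 6 so L, 7 fu L, 8 bob H.
  Heavy syllables in the domain: 1, 3, 4, 5, 8. The leftmost is syllable 1 (na:d).
  → primary stress on syllable 1.

no: stays on 1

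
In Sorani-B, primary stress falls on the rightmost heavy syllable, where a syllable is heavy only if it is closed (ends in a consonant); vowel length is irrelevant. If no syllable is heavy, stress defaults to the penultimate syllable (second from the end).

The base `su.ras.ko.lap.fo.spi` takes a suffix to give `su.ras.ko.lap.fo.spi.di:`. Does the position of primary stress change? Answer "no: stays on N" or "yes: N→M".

no: stays on 4

Base `su.ras.ko.lap.fo.spi` (6 syllables):
  Weights: 1 su L, 2 ras H, 3 ko L, 4 lap H, 5 fo L, 6 spi L.
  Heavy syllables in the domain: 2, 4. The rightmost is syllable 4 (lap).
  → primary stress on syllable 4.
Suffixed `su.ras.ko.lap.fo.spi.di:` (7 syllables):
  Weights: 1 su L, 2 ras H, 3 ko L, 4 lap H, 5 fo L, 6 spi L, 7 di: L.
  Heavy syllables in the domain: 2, 4. The rightmost is syllable 4 (lap).
  → primary stress on syllable 4.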